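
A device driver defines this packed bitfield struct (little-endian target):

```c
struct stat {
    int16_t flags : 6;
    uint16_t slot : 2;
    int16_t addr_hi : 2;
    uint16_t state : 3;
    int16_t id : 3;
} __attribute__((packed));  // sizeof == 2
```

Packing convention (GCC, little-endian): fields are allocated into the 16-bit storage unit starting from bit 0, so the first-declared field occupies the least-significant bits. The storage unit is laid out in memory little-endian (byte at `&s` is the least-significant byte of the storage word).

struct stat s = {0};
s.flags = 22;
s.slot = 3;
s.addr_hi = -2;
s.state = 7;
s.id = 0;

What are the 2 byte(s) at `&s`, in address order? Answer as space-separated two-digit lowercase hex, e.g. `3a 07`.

flags:6 = 22 → 0x16 << 0 → word 0x0016
slot:2 = 3 → 0x3 << 6 → word 0x00d6
addr_hi:2 = -2 → 0x2 << 8 → word 0x02d6
state:3 = 7 → 0x7 << 10 → word 0x1ed6
id:3 = 0 → 0x0 << 13 → word 0x1ed6
word = 0x1ed6 → little-endian bytes:
  [0]=0xd6  [1]=0x1e

d6 1e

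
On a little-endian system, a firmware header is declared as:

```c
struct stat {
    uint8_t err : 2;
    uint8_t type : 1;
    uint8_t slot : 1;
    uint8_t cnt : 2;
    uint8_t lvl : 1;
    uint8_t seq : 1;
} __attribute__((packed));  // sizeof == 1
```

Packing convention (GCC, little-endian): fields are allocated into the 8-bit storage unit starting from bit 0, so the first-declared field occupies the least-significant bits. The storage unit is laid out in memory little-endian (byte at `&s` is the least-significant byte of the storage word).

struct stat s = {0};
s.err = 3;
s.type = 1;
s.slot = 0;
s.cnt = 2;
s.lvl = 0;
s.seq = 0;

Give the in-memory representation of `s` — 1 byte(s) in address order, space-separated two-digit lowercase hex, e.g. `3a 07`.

27

err (2b) val=3 bits=0x3 at bit 0: 0x03
type (1b) val=1 bits=0x1 at bit 2: 0x07
slot (1b) val=0 bits=0x0 at bit 3: 0x07
cnt (2b) val=2 bits=0x2 at bit 4: 0x27
lvl (1b) val=0 bits=0x0 at bit 6: 0x27
seq (1b) val=0 bits=0x0 at bit 7: 0x27
word = 0x27 → little-endian bytes:
  [0]=0x27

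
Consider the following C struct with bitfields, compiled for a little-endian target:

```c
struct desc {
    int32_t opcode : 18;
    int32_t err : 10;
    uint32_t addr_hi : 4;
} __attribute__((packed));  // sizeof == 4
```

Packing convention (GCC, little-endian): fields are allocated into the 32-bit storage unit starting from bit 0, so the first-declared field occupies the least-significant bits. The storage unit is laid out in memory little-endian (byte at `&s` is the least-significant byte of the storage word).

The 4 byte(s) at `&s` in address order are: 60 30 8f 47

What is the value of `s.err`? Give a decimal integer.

[0]=0x60 [1]=0x30 [2]=0x8f [3]=0x47 (little-endian) → word 0x478f3060
opcode:18 @ bit 0 → (0x478f3060>>0)&0x3ffff = 0x33060
err:10 @ bit 18 → (0x478f3060>>18)&0x3ff = 0x1e3  ←
addr_hi:4 @ bit 28 → (0x478f3060>>28)&0xf = 0x4
err signed 10b, MSB=0: value = 483

483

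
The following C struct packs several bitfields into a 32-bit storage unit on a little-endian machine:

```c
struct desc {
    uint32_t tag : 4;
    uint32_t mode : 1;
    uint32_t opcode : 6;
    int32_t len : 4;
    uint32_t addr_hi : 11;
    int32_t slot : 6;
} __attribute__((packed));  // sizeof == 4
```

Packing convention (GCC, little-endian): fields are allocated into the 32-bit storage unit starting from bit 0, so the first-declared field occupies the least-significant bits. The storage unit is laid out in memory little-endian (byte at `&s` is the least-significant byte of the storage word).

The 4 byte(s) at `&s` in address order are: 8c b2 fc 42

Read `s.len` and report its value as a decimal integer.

[0]=0x8c [1]=0xb2 [2]=0xfc [3]=0x42 (little-endian) → word 0x42fcb28c
tag [0+:4] = (word>>0) & 0xf = 12
mode [4+:1] = (word>>4) & 0x1 = 0
opcode [5+:6] = (word>>5) & 0x3f = 20
len [11+:4] = (word>>11) & 0xf = 6  ←
addr_hi [15+:11] = (word>>15) & 0x7ff = 1529
slot [26+:6] = (word>>26) & 0x3f = 16
len signed 4b, MSB=0: value = 6

6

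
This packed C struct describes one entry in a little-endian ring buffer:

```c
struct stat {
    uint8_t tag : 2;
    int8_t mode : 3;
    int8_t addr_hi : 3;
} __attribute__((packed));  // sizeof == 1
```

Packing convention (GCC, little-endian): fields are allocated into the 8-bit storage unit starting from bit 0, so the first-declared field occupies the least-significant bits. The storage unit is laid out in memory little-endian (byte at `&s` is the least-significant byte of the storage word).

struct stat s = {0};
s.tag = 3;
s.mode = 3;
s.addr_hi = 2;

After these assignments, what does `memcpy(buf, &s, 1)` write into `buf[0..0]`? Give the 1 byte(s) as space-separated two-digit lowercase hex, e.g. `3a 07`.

[0+:2] tag=3 & 0x3 = 0x3; word=0x03
[2+:3] mode=3 & 0x7 = 0x3; word=0x0f
[5+:3] addr_hi=2 & 0x7 = 0x2; word=0x4f
word = 0x4f → little-endian bytes:
  [0]=0x4f

4f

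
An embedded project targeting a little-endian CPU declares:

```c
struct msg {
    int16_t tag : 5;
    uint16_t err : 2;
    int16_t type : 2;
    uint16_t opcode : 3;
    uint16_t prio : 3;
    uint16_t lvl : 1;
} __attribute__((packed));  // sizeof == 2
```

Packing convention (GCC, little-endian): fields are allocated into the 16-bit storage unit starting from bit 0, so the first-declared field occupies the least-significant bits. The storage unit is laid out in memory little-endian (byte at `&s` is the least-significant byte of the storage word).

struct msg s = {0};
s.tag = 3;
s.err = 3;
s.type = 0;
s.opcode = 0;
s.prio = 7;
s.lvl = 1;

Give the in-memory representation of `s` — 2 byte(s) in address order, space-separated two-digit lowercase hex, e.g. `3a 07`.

[0+:5] tag=3 & 0x1f = 0x3; word=0x0003
[5+:2] err=3 & 0x3 = 0x3; word=0x0063
[7+:2] type=0 & 0x3 = 0x0; word=0x0063
[9+:3] opcode=0 & 0x7 = 0x0; word=0x0063
[12+:3] prio=7 & 0x7 = 0x7; word=0x7063
[15+:1] lvl=1 & 0x1 = 0x1; word=0xf063
word = 0xf063 → little-endian bytes:
  [0]=0x63  [1]=0xf0

63 f0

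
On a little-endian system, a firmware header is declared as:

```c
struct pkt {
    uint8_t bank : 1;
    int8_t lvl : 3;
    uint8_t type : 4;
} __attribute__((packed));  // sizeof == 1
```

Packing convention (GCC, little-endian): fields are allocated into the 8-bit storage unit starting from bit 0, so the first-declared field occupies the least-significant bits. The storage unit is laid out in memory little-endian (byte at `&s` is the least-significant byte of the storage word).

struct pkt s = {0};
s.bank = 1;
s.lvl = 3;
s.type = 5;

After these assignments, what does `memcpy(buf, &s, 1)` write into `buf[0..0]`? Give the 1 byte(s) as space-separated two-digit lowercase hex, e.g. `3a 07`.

57

bank:1 = 1 → 0x1 << 0 → word 0x01
lvl:3 = 3 → 0x3 << 1 → word 0x07
type:4 = 5 → 0x5 << 4 → word 0x57
word = 0x57 → little-endian bytes:
  [0]=0x57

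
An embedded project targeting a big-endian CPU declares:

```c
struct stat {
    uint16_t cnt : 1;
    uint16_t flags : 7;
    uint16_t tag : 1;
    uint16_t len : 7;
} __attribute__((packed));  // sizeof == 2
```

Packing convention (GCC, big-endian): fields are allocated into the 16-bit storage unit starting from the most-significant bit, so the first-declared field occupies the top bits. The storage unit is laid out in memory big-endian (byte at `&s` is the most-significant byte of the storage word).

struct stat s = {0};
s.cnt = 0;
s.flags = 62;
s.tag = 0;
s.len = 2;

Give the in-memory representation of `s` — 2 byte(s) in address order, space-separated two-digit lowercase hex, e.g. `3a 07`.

cnt:1 = 0 → 0x0 << 15 → word 0x0000
flags:7 = 62 → 0x3e << 8 → word 0x3e00
tag:1 = 0 → 0x0 << 7 → word 0x3e00
len:7 = 2 → 0x2 << 0 → word 0x3e02
word = 0x3e02 → big-endian bytes:
  [0]=0x3e  [1]=0x02

3e 02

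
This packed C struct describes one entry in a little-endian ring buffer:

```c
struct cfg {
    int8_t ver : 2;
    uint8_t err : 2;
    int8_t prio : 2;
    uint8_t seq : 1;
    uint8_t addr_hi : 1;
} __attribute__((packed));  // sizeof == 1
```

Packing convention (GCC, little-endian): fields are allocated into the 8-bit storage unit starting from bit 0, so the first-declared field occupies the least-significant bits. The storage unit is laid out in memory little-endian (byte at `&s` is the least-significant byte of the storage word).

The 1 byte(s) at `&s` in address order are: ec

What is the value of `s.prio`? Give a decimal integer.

[0]=0xec (little-endian) → word 0xec
ver [0+:2] = (word>>0) & 0x3 = 0
err [2+:2] = (word>>2) & 0x3 = 3
prio [4+:2] = (word>>4) & 0x3 = 2  ←
seq [6+:1] = (word>>6) & 0x1 = 1
addr_hi [7+:1] = (word>>7) & 0x1 = 1
prio signed 2b, MSB=1: 2 - 4 = -2

-2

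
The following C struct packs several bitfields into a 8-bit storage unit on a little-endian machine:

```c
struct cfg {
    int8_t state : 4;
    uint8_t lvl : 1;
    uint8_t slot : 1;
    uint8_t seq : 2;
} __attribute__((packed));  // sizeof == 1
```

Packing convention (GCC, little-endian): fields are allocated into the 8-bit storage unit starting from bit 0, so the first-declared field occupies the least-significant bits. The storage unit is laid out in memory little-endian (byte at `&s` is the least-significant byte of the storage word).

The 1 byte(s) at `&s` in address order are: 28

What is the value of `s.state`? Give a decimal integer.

-8

[0]=0x28 (little-endian) → word 0x28
state:4 @ bit 0 → (0x28>>0)&0xf = 0x8  ←
lvl:1 @ bit 4 → (0x28>>4)&0x1 = 0x0
slot:1 @ bit 5 → (0x28>>5)&0x1 = 0x1
seq:2 @ bit 6 → (0x28>>6)&0x3 = 0x0
state signed 4b, MSB=1: 8 - 16 = -8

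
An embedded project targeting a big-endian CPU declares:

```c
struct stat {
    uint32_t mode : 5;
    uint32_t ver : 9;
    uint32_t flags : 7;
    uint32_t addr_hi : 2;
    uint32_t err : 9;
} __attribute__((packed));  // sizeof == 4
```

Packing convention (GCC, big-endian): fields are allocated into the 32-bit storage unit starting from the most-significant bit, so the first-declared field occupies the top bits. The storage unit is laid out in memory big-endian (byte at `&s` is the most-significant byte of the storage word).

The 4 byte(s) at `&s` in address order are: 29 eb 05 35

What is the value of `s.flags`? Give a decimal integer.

96

[0]=0x29 [1]=0xeb [2]=0x05 [3]=0x35 (big-endian) → word 0x29eb0535
mode:5 @ bit 27 → (0x29eb0535>>27)&0x1f = 0x5
ver:9 @ bit 18 → (0x29eb0535>>18)&0x1ff = 0x7a
flags:7 @ bit 11 → (0x29eb0535>>11)&0x7f = 0x60  ←
addr_hi:2 @ bit 9 → (0x29eb0535>>9)&0x3 = 0x2
err:9 @ bit 0 → (0x29eb0535>>0)&0x1ff = 0x135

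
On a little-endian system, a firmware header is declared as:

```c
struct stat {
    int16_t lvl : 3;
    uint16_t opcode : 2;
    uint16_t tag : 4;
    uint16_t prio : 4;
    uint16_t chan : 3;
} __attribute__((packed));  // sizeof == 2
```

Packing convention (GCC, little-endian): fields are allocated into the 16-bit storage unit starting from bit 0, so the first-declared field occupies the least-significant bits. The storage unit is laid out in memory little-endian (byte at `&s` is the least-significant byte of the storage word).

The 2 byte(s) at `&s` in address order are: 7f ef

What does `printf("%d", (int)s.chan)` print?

[0]=0x7f [1]=0xef (little-endian) → word 0xef7f
lvl:3 @ bit 0 → (0xef7f>>0)&0x7 = 0x7
opcode:2 @ bit 3 → (0xef7f>>3)&0x3 = 0x3
tag:4 @ bit 5 → (0xef7f>>5)&0xf = 0xb
prio:4 @ bit 9 → (0xef7f>>9)&0xf = 0x7
chan:3 @ bit 13 → (0xef7f>>13)&0x7 = 0x7  ←

7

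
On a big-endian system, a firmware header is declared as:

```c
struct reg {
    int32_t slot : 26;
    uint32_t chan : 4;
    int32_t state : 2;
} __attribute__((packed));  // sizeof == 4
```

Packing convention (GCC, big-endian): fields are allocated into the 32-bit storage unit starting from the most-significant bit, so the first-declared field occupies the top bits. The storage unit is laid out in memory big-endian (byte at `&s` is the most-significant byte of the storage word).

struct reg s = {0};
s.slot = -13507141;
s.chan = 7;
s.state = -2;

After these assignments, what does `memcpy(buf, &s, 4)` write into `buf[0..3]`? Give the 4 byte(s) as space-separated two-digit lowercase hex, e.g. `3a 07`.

cc 79 6e de

slot (26b) val=-13507141 bits=0x331e5bb at bit 6: 0xcc796ec0
chan (4b) val=7 bits=0x7 at bit 2: 0xcc796edc
state (2b) val=-2 bits=0x2 at bit 0: 0xcc796ede
word = 0xcc796ede → big-endian bytes:
  [0]=0xcc  [1]=0x79  [2]=0x6e  [3]=0xde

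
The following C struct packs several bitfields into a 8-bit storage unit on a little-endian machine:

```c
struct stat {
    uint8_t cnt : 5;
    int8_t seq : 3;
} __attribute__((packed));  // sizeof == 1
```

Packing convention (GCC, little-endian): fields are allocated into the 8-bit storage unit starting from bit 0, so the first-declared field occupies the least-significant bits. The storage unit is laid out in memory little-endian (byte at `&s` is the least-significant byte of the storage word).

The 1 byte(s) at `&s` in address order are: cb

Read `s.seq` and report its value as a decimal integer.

-2

[0]=0xcb (little-endian) → word 0xcb
cnt:5 @ bit 0 → (0xcb>>0)&0x1f = 0xb
seq:3 @ bit 5 → (0xcb>>5)&0x7 = 0x6  ←
seq signed 3b, MSB=1: 6 - 8 = -2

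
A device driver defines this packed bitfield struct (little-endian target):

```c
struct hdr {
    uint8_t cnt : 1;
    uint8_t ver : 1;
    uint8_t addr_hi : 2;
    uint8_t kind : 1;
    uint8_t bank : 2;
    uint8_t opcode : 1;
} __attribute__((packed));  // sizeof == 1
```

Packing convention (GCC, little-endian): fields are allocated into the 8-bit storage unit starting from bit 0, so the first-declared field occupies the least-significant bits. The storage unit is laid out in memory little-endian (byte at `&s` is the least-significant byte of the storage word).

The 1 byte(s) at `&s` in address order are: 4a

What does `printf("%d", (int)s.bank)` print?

2

[0]=0x4a (little-endian) → word 0x4a
cnt [0+:1] = (word>>0) & 0x1 = 0
ver [1+:1] = (word>>1) & 0x1 = 1
addr_hi [2+:2] = (word>>2) & 0x3 = 2
kind [4+:1] = (word>>4) & 0x1 = 0
bank [5+:2] = (word>>5) & 0x3 = 2  ←
opcode [7+:1] = (word>>7) & 0x1 = 0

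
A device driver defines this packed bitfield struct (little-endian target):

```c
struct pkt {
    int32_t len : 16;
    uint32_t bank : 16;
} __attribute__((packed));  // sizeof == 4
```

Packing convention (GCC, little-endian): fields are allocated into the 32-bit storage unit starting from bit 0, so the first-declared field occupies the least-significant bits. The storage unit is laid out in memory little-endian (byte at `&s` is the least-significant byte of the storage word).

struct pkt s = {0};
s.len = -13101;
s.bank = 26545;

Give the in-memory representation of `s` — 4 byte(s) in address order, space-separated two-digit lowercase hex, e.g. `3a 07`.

d3 cc b1 67

[0+:16] len=-13101 & 0xffff = 0xccd3; word=0x0000ccd3
[16+:16] bank=26545 & 0xffff = 0x67b1; word=0x67b1ccd3
word = 0x67b1ccd3 → little-endian bytes:
  [0]=0xd3  [1]=0xcc  [2]=0xb1  [3]=0x67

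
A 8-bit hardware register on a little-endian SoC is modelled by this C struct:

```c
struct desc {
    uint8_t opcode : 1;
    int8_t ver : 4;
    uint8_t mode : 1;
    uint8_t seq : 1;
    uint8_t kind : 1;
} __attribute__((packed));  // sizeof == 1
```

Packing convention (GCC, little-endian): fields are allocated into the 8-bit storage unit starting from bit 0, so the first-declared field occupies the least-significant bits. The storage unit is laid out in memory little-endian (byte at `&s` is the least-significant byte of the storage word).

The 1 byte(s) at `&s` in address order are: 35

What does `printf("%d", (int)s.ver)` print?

[0]=0x35 (little-endian) → word 0x35
opcode:1 @ bit 0 → (0x35>>0)&0x1 = 0x1
ver:4 @ bit 1 → (0x35>>1)&0xf = 0xa  ←
mode:1 @ bit 5 → (0x35>>5)&0x1 = 0x1
seq:1 @ bit 6 → (0x35>>6)&0x1 = 0x0
kind:1 @ bit 7 → (0x35>>7)&0x1 = 0x0
ver signed 4b, MSB=1: 10 - 16 = -6

-6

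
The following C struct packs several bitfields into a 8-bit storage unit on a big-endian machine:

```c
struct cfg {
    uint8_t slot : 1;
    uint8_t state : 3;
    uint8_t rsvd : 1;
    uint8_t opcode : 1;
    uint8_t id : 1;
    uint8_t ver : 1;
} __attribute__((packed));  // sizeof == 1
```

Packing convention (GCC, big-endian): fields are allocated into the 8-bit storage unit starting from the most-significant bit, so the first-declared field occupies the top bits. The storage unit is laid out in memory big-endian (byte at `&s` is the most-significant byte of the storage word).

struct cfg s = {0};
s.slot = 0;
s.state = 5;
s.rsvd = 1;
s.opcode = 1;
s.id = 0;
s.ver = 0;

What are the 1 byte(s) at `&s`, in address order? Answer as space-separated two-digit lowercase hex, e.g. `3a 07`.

5c

slot (1b) val=0 bits=0x0 at bit 7: 0x00
state (3b) val=5 bits=0x5 at bit 4: 0x50
rsvd (1b) val=1 bits=0x1 at bit 3: 0x58
opcode (1b) val=1 bits=0x1 at bit 2: 0x5c
id (1b) val=0 bits=0x0 at bit 1: 0x5c
ver (1b) val=0 bits=0x0 at bit 0: 0x5c
word = 0x5c → big-endian bytes:
  [0]=0x5c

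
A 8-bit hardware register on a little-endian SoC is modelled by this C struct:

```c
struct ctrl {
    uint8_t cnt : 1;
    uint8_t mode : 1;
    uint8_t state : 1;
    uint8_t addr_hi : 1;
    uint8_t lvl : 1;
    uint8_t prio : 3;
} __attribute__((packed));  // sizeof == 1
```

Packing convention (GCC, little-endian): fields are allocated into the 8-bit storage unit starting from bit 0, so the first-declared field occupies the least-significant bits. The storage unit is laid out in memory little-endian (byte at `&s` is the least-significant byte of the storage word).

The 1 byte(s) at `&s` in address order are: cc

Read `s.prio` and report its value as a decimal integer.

[0]=0xcc (little-endian) → word 0xcc
cnt:1 @ bit 0 → (0xcc>>0)&0x1 = 0x0
mode:1 @ bit 1 → (0xcc>>1)&0x1 = 0x0
state:1 @ bit 2 → (0xcc>>2)&0x1 = 0x1
addr_hi:1 @ bit 3 → (0xcc>>3)&0x1 = 0x1
lvl:1 @ bit 4 → (0xcc>>4)&0x1 = 0x0
prio:3 @ bit 5 → (0xcc>>5)&0x7 = 0x6  ←

6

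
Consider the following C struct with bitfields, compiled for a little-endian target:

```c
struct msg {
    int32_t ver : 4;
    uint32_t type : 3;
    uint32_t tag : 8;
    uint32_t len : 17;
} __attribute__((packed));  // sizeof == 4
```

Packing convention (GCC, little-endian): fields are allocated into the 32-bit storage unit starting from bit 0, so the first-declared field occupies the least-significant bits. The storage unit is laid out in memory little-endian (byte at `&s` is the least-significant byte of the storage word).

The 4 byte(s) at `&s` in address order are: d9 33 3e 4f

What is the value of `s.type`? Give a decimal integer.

[0]=0xd9 [1]=0x33 [2]=0x3e [3]=0x4f (little-endian) → word 0x4f3e33d9
ver:4 @ bit 0 → (0x4f3e33d9>>0)&0xf = 0x9
type:3 @ bit 4 → (0x4f3e33d9>>4)&0x7 = 0x5  ←
tag:8 @ bit 7 → (0x4f3e33d9>>7)&0xff = 0x67
len:17 @ bit 15 → (0x4f3e33d9>>15)&0x1ffff = 0x9e7c

5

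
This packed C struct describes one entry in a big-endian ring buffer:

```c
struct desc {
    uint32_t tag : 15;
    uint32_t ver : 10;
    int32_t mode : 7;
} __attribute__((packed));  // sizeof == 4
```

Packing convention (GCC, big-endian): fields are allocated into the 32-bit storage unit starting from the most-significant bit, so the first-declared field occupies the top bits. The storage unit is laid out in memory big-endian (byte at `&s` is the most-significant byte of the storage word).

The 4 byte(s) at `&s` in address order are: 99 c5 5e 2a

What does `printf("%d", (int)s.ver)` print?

[0]=0x99 [1]=0xc5 [2]=0x5e [3]=0x2a (big-endian) → word 0x99c55e2a
tag [17+:15] = (word>>17) & 0x7fff = 19682
ver [7+:10] = (word>>7) & 0x3ff = 700  ←
mode [0+:7] = (word>>0) & 0x7f = 42

700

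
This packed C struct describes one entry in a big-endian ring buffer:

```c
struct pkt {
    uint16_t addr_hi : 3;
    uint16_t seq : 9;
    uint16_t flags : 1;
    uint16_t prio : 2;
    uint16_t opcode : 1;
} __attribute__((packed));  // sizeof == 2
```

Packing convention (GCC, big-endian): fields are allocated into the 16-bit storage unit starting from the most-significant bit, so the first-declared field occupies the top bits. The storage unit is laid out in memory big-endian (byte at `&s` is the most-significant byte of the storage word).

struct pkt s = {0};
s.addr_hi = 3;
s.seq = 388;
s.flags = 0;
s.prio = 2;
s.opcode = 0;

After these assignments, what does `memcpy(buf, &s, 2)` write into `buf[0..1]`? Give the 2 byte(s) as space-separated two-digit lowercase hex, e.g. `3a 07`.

78 44

addr_hi:3 = 3 → 0x3 << 13 → word 0x6000
seq:9 = 388 → 0x184 << 4 → word 0x7840
flags:1 = 0 → 0x0 << 3 → word 0x7840
prio:2 = 2 → 0x2 << 1 → word 0x7844
opcode:1 = 0 → 0x0 << 0 → word 0x7844
word = 0x7844 → big-endian bytes:
  [0]=0x78  [1]=0x44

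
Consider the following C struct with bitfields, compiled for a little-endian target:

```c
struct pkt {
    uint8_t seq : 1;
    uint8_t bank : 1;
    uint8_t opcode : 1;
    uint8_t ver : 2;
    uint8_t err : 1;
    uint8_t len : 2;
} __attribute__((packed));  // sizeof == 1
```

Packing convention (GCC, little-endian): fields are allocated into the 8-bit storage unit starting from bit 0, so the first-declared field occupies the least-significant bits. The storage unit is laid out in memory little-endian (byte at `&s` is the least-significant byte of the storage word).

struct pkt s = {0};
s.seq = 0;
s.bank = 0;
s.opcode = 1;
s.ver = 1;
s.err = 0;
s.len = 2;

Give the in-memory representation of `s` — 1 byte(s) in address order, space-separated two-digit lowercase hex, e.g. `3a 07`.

seq:1 = 0 → 0x0 << 0 → word 0x00
bank:1 = 0 → 0x0 << 1 → word 0x00
opcode:1 = 1 → 0x1 << 2 → word 0x04
ver:2 = 1 → 0x1 << 3 → word 0x0c
err:1 = 0 → 0x0 << 5 → word 0x0c
len:2 = 2 → 0x2 << 6 → word 0x8c
word = 0x8c → little-endian bytes:
  [0]=0x8c

8c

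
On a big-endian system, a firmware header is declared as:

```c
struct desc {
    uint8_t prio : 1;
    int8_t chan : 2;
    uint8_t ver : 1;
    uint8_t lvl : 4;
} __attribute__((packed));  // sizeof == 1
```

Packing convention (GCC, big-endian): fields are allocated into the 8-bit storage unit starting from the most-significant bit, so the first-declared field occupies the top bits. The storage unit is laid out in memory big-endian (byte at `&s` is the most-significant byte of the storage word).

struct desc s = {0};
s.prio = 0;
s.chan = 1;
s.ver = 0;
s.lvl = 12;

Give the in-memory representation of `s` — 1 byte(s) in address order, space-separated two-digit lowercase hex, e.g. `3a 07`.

2c

[7+:1] prio=0 & 0x1 = 0x0; word=0x00
[5+:2] chan=1 & 0x3 = 0x1; word=0x20
[4+:1] ver=0 & 0x1 = 0x0; word=0x20
[0+:4] lvl=12 & 0xf = 0xc; word=0x2c
word = 0x2c → big-endian bytes:
  [0]=0x2c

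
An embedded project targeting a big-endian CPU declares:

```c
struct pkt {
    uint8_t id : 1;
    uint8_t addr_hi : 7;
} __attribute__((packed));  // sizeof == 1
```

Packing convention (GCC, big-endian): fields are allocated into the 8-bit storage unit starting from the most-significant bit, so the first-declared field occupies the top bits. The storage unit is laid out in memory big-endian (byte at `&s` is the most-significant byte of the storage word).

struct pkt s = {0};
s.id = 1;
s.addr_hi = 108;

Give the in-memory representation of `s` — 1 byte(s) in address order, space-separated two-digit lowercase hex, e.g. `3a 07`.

ec

id (1b) val=1 bits=0x1 at bit 7: 0x80
addr_hi (7b) val=108 bits=0x6c at bit 0: 0xec
word = 0xec → big-endian bytes:
  [0]=0xec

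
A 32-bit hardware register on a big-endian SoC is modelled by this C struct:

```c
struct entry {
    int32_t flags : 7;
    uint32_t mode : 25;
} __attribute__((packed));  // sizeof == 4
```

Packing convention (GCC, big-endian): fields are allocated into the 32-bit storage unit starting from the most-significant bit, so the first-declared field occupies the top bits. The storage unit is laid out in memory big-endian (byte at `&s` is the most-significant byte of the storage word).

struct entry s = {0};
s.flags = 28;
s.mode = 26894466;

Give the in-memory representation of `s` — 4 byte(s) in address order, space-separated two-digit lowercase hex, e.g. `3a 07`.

39 9a 60 82

flags:7 = 28 → 0x1c << 25 → word 0x38000000
mode:25 = 26894466 → 0x19a6082 << 0 → word 0x399a6082
word = 0x399a6082 → big-endian bytes:
  [0]=0x39  [1]=0x9a  [2]=0x60  [3]=0x82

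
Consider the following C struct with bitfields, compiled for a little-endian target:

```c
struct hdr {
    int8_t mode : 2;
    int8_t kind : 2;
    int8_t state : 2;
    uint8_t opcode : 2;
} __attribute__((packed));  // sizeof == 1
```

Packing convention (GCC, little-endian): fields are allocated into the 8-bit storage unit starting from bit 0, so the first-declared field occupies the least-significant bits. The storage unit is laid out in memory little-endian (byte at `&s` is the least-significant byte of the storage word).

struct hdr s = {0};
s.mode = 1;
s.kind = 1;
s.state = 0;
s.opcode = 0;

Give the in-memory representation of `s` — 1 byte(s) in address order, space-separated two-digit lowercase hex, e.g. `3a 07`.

05

[0+:2] mode=1 & 0x3 = 0x1; word=0x01
[2+:2] kind=1 & 0x3 = 0x1; word=0x05
[4+:2] state=0 & 0x3 = 0x0; word=0x05
[6+:2] opcode=0 & 0x3 = 0x0; word=0x05
word = 0x05 → little-endian bytes:
  [0]=0x05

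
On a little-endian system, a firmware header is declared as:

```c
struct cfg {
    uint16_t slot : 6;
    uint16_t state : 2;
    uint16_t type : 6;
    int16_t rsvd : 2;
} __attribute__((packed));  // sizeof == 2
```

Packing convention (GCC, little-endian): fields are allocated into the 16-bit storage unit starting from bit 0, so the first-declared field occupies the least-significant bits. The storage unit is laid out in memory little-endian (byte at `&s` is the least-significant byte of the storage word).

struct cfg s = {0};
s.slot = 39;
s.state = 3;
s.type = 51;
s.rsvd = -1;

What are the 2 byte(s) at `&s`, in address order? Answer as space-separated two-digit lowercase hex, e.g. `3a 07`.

slot (6b) val=39 bits=0x27 at bit 0: 0x0027
state (2b) val=3 bits=0x3 at bit 6: 0x00e7
type (6b) val=51 bits=0x33 at bit 8: 0x33e7
rsvd (2b) val=-1 bits=0x3 at bit 14: 0xf3e7
word = 0xf3e7 → little-endian bytes:
  [0]=0xe7  [1]=0xf3

e7 f3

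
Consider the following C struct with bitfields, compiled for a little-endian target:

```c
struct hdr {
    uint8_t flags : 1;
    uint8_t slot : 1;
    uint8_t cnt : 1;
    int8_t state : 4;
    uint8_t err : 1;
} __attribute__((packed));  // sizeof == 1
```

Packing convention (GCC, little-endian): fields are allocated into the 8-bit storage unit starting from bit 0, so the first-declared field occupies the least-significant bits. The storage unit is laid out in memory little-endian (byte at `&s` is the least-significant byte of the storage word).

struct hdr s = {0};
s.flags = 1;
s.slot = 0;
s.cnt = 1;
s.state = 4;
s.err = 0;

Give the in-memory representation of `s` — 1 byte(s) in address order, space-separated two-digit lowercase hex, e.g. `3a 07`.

25

flags:1 = 1 → 0x1 << 0 → word 0x01
slot:1 = 0 → 0x0 << 1 → word 0x01
cnt:1 = 1 → 0x1 << 2 → word 0x05
state:4 = 4 → 0x4 << 3 → word 0x25
err:1 = 0 → 0x0 << 7 → word 0x25
word = 0x25 → little-endian bytes:
  [0]=0x25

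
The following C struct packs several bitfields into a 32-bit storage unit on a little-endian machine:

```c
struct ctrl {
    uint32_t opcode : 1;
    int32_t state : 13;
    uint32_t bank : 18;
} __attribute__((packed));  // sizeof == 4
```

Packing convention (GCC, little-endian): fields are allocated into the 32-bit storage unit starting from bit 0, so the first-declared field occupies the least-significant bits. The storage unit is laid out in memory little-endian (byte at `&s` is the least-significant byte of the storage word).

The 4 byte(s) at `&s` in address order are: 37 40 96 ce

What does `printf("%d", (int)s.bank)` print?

[0]=0x37 [1]=0x40 [2]=0x96 [3]=0xce (little-endian) → word 0xce964037
opcode [0+:1] = (word>>0) & 0x1 = 1
state [1+:13] = (word>>1) & 0x1fff = 27
bank [14+:18] = (word>>14) & 0x3ffff = 211545  ←

211545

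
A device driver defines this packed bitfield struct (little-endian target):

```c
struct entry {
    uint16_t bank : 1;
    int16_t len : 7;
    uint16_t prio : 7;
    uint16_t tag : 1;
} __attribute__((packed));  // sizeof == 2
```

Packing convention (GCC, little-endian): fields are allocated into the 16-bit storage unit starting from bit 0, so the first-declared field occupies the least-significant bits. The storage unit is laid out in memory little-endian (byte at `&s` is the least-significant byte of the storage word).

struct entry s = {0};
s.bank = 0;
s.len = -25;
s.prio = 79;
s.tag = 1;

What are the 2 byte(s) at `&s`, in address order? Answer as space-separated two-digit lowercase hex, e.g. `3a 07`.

bank (1b) val=0 bits=0x0 at bit 0: 0x0000
len (7b) val=-25 bits=0x67 at bit 1: 0x00ce
prio (7b) val=79 bits=0x4f at bit 8: 0x4fce
tag (1b) val=1 bits=0x1 at bit 15: 0xcfce
word = 0xcfce → little-endian bytes:
  [0]=0xce  [1]=0xcf

ce cf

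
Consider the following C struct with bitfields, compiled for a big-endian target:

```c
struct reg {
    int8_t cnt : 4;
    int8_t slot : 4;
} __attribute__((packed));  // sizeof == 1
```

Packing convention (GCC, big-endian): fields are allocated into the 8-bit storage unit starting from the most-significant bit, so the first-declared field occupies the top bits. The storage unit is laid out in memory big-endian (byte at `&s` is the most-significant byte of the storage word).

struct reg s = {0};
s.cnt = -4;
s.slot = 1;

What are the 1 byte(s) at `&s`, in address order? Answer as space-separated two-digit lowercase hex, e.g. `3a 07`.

cnt (4b) val=-4 bits=0xc at bit 4: 0xc0
slot (4b) val=1 bits=0x1 at bit 0: 0xc1
word = 0xc1 → big-endian bytes:
  [0]=0xc1

c1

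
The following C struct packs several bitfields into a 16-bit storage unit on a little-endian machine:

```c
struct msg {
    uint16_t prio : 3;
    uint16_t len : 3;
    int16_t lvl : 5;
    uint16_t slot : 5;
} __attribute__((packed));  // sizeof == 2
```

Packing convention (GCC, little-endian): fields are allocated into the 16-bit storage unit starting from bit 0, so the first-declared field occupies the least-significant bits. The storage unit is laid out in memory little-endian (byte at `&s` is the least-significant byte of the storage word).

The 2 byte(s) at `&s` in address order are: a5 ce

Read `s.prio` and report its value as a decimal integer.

5

[0]=0xa5 [1]=0xce (little-endian) → word 0xcea5
prio:3 @ bit 0 → (0xcea5>>0)&0x7 = 0x5  ←
len:3 @ bit 3 → (0xcea5>>3)&0x7 = 0x4
lvl:5 @ bit 6 → (0xcea5>>6)&0x1f = 0x1a
slot:5 @ bit 11 → (0xcea5>>11)&0x1f = 0x19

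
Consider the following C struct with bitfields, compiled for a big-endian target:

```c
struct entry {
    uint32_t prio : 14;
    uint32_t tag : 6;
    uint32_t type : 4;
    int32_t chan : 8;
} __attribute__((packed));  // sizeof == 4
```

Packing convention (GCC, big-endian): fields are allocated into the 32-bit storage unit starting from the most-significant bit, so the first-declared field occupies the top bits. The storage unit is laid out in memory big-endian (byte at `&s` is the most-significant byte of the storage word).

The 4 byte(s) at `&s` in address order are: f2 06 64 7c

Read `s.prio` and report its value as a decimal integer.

[0]=0xf2 [1]=0x06 [2]=0x64 [3]=0x7c (big-endian) → word 0xf206647c
prio:14 @ bit 18 → (0xf206647c>>18)&0x3fff = 0x3c81  ←
tag:6 @ bit 12 → (0xf206647c>>12)&0x3f = 0x26
type:4 @ bit 8 → (0xf206647c>>8)&0xf = 0x4
chan:8 @ bit 0 → (0xf206647c>>0)&0xff = 0x7c

15489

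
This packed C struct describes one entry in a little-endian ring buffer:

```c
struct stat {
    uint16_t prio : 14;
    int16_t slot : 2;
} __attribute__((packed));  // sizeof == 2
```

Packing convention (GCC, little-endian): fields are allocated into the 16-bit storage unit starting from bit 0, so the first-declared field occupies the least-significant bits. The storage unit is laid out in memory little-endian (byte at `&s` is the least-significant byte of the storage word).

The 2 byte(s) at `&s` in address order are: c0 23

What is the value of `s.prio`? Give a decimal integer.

9152

[0]=0xc0 [1]=0x23 (little-endian) → word 0x23c0
prio [0+:14] = (word>>0) & 0x3fff = 9152  ←
slot [14+:2] = (word>>14) & 0x3 = 0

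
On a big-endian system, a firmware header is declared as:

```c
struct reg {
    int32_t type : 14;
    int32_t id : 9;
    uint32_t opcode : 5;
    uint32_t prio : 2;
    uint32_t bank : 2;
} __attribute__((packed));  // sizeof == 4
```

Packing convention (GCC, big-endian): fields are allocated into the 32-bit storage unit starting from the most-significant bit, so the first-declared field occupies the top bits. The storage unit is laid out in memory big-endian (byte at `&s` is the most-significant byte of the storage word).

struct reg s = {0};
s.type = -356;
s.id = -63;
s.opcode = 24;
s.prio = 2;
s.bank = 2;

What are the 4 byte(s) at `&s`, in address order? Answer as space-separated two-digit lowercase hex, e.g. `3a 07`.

type (14b) val=-356 bits=0x3e9c at bit 18: 0xfa700000
id (9b) val=-63 bits=0x1c1 at bit 9: 0xfa738200
opcode (5b) val=24 bits=0x18 at bit 4: 0xfa738380
prio (2b) val=2 bits=0x2 at bit 2: 0xfa738388
bank (2b) val=2 bits=0x2 at bit 0: 0xfa73838a
word = 0xfa73838a → big-endian bytes:
  [0]=0xfa  [1]=0x73  [2]=0x83  [3]=0x8a

fa 73 83 8a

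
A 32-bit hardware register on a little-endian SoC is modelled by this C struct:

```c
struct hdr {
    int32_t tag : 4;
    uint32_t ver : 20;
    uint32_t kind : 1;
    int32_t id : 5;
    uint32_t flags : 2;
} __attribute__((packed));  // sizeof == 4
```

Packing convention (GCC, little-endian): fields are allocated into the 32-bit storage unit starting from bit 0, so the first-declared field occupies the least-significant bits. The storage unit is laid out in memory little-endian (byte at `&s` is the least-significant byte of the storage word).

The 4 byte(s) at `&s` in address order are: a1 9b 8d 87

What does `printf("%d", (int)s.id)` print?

3

[0]=0xa1 [1]=0x9b [2]=0x8d [3]=0x87 (little-endian) → word 0x878d9ba1
tag [0+:4] = (word>>0) & 0xf = 1
ver [4+:20] = (word>>4) & 0xfffff = 580026
kind [24+:1] = (word>>24) & 0x1 = 1
id [25+:5] = (word>>25) & 0x1f = 3  ←
flags [30+:2] = (word>>30) & 0x3 = 2
id signed 5b, MSB=0: value = 3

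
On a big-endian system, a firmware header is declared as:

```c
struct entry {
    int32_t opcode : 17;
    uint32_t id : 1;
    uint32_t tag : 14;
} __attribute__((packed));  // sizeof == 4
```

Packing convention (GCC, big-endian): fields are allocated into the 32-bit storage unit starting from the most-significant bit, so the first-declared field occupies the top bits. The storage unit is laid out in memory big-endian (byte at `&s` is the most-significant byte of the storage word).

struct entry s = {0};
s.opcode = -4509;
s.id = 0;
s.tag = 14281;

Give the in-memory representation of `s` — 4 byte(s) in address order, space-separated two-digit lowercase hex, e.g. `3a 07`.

opcode (17b) val=-4509 bits=0x1ee63 at bit 15: 0xf7318000
id (1b) val=0 bits=0x0 at bit 14: 0xf7318000
tag (14b) val=14281 bits=0x37c9 at bit 0: 0xf731b7c9
word = 0xf731b7c9 → big-endian bytes:
  [0]=0xf7  [1]=0x31  [2]=0xb7  [3]=0xc9

f7 31 b7 c9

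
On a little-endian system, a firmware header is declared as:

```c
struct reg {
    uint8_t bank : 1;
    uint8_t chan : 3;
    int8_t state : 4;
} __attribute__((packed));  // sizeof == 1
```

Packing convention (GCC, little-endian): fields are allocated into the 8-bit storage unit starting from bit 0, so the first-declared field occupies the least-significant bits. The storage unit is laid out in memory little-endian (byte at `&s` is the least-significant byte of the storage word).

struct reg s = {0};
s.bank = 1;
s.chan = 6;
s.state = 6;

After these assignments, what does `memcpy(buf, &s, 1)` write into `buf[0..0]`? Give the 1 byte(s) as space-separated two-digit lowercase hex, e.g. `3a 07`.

6d

[0+:1] bank=1 & 0x1 = 0x1; word=0x01
[1+:3] chan=6 & 0x7 = 0x6; word=0x0d
[4+:4] state=6 & 0xf = 0x6; word=0x6d
word = 0x6d → little-endian bytes:
  [0]=0x6d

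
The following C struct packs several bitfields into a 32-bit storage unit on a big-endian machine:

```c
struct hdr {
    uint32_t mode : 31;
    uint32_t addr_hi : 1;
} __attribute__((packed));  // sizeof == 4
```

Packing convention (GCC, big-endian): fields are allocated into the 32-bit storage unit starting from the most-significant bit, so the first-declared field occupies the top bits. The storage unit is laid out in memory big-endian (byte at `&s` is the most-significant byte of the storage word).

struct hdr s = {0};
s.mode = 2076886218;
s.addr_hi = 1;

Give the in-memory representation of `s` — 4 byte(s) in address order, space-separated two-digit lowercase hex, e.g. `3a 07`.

f7 95 89 95

[1+:31] mode=2076886218 & 0x7fffffff = 0x7bcac4ca; word=0xf7958994
[0+:1] addr_hi=1 & 0x1 = 0x1; word=0xf7958995
word = 0xf7958995 → big-endian bytes:
  [0]=0xf7  [1]=0x95  [2]=0x89  [3]=0x95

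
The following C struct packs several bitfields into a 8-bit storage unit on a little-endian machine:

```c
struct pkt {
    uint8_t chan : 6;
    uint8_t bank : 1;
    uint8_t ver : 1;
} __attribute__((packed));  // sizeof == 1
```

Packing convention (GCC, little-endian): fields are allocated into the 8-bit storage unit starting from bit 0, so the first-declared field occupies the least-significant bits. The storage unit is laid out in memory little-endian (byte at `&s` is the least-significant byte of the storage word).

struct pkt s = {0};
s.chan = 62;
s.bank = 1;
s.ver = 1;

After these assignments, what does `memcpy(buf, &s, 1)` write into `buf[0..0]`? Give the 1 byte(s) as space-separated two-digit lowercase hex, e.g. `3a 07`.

chan:6 = 62 → 0x3e << 0 → word 0x3e
bank:1 = 1 → 0x1 << 6 → word 0x7e
ver:1 = 1 → 0x1 << 7 → word 0xfe
word = 0xfe → little-endian bytes:
  [0]=0xfe

fe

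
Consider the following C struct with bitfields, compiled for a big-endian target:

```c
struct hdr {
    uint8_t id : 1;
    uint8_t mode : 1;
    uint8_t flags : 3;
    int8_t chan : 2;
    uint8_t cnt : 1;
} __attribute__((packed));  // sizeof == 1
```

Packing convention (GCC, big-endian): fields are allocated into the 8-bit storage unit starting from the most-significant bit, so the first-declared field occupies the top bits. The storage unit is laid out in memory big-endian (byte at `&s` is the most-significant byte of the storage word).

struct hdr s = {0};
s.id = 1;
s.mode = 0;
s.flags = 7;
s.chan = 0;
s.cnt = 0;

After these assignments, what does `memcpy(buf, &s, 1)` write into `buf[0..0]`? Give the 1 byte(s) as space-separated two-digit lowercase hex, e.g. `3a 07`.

b8

[7+:1] id=1 & 0x1 = 0x1; word=0x80
[6+:1] mode=0 & 0x1 = 0x0; word=0x80
[3+:3] flags=7 & 0x7 = 0x7; word=0xb8
[1+:2] chan=0 & 0x3 = 0x0; word=0xb8
[0+:1] cnt=0 & 0x1 = 0x0; word=0xb8
word = 0xb8 → big-endian bytes:
  [0]=0xb8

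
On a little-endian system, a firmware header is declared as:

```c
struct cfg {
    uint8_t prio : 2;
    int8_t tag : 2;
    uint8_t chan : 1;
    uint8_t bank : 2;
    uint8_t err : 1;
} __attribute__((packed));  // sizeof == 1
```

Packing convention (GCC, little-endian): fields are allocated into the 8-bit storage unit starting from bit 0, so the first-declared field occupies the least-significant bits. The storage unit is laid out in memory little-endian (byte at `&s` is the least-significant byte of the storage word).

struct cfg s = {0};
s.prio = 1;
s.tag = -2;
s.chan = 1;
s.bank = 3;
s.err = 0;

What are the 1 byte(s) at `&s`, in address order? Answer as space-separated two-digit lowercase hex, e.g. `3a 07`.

prio:2 = 1 → 0x1 << 0 → word 0x01
tag:2 = -2 → 0x2 << 2 → word 0x09
chan:1 = 1 → 0x1 << 4 → word 0x19
bank:2 = 3 → 0x3 << 5 → word 0x79
err:1 = 0 → 0x0 << 7 → word 0x79
word = 0x79 → little-endian bytes:
  [0]=0x79

79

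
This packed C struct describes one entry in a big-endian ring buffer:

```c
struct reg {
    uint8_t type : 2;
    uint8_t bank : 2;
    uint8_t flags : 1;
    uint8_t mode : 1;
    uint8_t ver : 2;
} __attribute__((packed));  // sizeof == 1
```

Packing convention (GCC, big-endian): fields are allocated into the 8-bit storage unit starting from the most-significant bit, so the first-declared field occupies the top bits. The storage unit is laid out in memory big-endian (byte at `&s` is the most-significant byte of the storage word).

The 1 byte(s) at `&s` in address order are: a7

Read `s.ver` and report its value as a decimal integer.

[0]=0xa7 (big-endian) → word 0xa7
type:2 @ bit 6 → (0xa7>>6)&0x3 = 0x2
bank:2 @ bit 4 → (0xa7>>4)&0x3 = 0x2
flags:1 @ bit 3 → (0xa7>>3)&0x1 = 0x0
mode:1 @ bit 2 → (0xa7>>2)&0x1 = 0x1
ver:2 @ bit 0 → (0xa7>>0)&0x3 = 0x3  ←

3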